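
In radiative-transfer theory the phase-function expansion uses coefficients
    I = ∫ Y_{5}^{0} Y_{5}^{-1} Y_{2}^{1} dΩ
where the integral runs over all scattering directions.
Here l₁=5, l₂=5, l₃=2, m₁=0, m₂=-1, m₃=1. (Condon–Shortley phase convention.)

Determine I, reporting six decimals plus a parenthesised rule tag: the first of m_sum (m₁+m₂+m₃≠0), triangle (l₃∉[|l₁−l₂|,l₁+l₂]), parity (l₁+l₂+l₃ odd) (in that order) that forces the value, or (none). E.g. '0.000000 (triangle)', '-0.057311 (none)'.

-0.036166 (none)

Checks pass: Σm=0; 12 even; l₃=2∈[0,10].
(2·5+1)(2·5+1)(2·2+1) = 605
Δ: 8! 2! 2! / 13! → 1/38610
sum: t=3:−1/2880 t=4:+1/576 t=5:−1/2880 = 1/960
3j²(5 5 2; 0 0 0) = Δ·Π!·Σ² = 10/429  (sign +1)
sum: t=3:−1/1440 t=4:+1/1152 = 1/5760
3j²(5 5 2; 0 -1 1) = Δ·Π!·Σ² = 1/858  (sign -1)
combine: 4πI² = 605·10/429·1/858 = 25/1521
take √, sign -1: I = -0.03616600
No selection rule forces the value: the integral is nonzero (none).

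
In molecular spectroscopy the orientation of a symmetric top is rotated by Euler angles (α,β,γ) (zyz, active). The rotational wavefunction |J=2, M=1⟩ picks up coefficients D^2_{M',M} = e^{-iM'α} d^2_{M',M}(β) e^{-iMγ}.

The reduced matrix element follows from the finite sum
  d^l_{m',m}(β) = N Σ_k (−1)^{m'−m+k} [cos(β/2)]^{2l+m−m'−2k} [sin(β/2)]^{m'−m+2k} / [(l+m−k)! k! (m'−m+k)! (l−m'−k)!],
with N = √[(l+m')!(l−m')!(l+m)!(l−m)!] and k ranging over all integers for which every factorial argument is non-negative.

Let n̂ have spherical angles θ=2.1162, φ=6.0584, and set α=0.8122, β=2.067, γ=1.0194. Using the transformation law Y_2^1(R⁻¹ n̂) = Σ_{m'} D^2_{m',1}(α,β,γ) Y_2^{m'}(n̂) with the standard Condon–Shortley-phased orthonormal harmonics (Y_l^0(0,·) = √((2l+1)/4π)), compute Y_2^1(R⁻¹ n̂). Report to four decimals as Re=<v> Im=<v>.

Re=0.2414 Im=0.2907

Need the full column D^2_{m',1} for m'=−2..2 at α=0.8122, β=2.0670, γ=1.0194.
cos(β/2)=0.511815, sin(β/2)=0.859096
d^2_{-2,1}: single k=3 term ⇒ +0.649034;  D = +0.533832+0.369146i
d^2_{-1,1}: k∈[2..3] ⇒ +0.580003 -0.544711 = +0.035293;  D = +0.034538-0.007260i
d^2_{0,1}: k∈[1..2] ⇒ +0.282135 -0.794901 = -0.512767;  D = -0.268627+0.436771i
d^2_{1,1}: k∈[0..1] ⇒ +0.068620 -0.580003 = -0.511383;  D = +0.131864+0.494090i
d^2_{2,1}: single k=0 term ⇒ -0.230362;  D = +0.202405+0.109995i
Y_2^{m'}(θ=2.1162,φ=6.0584) and Σ D·Y over m':
  (+0.5338+0.3691i)·(+0.2543+0.1227i)  (+0.0345-0.0073i)·(-0.3340-0.0764i)  (-0.2686+0.4368i)·(-0.0608+0.0000i)  (+0.1319+0.4941i)·(+0.3340-0.0764i)  (+0.2024+0.1100i)·(+0.2543-0.1227i)
Y_2^1(R⁻¹ n̂) = +0.241415+0.290700i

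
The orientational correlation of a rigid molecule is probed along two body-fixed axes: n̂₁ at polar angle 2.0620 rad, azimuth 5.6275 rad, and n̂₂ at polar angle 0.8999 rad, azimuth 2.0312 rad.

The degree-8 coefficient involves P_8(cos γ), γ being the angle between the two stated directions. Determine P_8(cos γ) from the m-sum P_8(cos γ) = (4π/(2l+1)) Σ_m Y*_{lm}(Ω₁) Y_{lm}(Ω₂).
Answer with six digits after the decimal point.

Summing Y*_{l m}(θ₁,φ₁)·Y_{l m}(θ₂,φ₂) over m ∈ [−8, 8]; prefactor 4π/(2·8+1) = 0.739198:
  m=-8: Y*=0.09573 + 0.16223j  Y=-0.06257 + 0.03764j  product -0.01210 - 0.00655j
  m=-7: Y*=0.04929 - 0.40002j  Y=-0.01881 - 0.23106j  product -0.09336 - 0.00386j
  m=-6: Y*=-0.29032 + 0.29449j  Y=0.38738 + 0.15435j  product -0.15792 + 0.06927j
  m=-5: Y*=0.06832 - 0.00941j  Y=-0.31034 + 0.27841j  product -0.01858 + 0.02194j
  m=-4: Y*=0.27831 + 0.15892j  Y=-0.02251 - 0.08107j  product 0.00662 - 0.02614j
  m=-3: Y*=-0.09312 - 0.22257j  Y=-0.31344 - 0.06015j  product 0.01580 + 0.07536j
  m=-2: Y*=0.05393 - 0.20322j  Y=0.16177 - 0.21280j  product -0.03452 - 0.04435j
  m=-1: Y*=-0.22831 + 0.17562j  Y=-0.09263 - 0.18676j  product 0.05395 + 0.02637j
  m=+0: Y*=-0.17099 + 0.00000j  Y=0.30257 + 0.00000j  product -0.05174 + 0.00000j
  m=+1: Y*=0.22831 + 0.17562j  Y=0.09263 - 0.18676j  product 0.05395 - 0.02637j
  m=+2: Y*=0.05393 + 0.20322j  Y=0.16177 + 0.21280j  product -0.03452 + 0.04435j
  m=+3: Y*=0.09312 - 0.22257j  Y=0.31344 - 0.06015j  product 0.01580 - 0.07536j
  m=+4: Y*=0.27831 - 0.15892j  Y=-0.02251 + 0.08107j  product 0.00662 + 0.02614j
  m=+5: Y*=-0.06832 - 0.00941j  Y=0.31034 + 0.27841j  product -0.01858 - 0.02194j
  m=+6: Y*=-0.29032 - 0.29449j  Y=0.38738 - 0.15435j  product -0.15792 - 0.06927j
  m=+7: Y*=-0.04929 - 0.40002j  Y=0.01881 - 0.23106j  product -0.09336 + 0.00386j
  m=+8: Y*=0.09573 - 0.16223j  Y=-0.06257 - 0.03764j  product -0.01210 + 0.00655j
Σ over m = -0.53195 + 0.00000j; ×(4π/17) → -0.39322 + 0.00000j. Real part: -0.393216

-0.393216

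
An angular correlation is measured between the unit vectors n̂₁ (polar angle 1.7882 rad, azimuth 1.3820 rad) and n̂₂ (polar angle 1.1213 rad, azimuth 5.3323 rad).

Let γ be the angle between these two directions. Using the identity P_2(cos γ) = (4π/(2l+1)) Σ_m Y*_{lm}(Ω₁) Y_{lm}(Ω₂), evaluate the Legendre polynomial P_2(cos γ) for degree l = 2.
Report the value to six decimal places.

0.236964

Expand P_2 via completeness: Σ_{m} conj(Y_{2,m}) at Ω₁ times Y_{2,m} at Ω₂ —
  m=-2: (-0.342358, 0.135787) × (-0.101826, 0.296339) = (-0.005378, -0.115281)  (running Σ = (-0.005378, -0.115281))
  m=-1: (-0.030537, -0.159821) × (0.175647, 0.246081) = (0.033965, -0.035587)  (running Σ = (0.028587, -0.150867))
  m=0: (-0.271371, -0.000000) × (-0.136753, 0.000000) = (0.037111, 0.000000)  (running Σ = (0.065698, -0.150867))
  m=1: (0.030537, -0.159821) × (-0.175647, 0.246081) = (0.033965, 0.035587)  (running Σ = (0.099663, -0.115281))
  m=2: (-0.342358, -0.135787) × (-0.101826, -0.296339) = (-0.005378, 0.115281)  (running Σ = (0.094285, 0.000000))
Accumulated sum (0.094285, 0.000000); after 4π/(2l+1) scaling, (0.236964, 0.000000) ⇒ P_2 = 0.236964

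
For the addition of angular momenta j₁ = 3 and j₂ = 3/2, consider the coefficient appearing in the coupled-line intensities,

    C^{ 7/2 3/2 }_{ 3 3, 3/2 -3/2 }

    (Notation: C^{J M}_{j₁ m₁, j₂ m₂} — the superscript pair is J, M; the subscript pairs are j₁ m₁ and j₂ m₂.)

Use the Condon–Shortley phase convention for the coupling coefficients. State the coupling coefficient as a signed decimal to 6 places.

+0.308607

√[8·1!5!2!/9! · 6!0!0!3!5!2!] = √(38400/7)
  +(−1)^0/∏(0,1,0,0,5,2)! = 1/240  (running 1/240)
⟨..|..⟩ = √(38400/7)·(1/240) = +0.308607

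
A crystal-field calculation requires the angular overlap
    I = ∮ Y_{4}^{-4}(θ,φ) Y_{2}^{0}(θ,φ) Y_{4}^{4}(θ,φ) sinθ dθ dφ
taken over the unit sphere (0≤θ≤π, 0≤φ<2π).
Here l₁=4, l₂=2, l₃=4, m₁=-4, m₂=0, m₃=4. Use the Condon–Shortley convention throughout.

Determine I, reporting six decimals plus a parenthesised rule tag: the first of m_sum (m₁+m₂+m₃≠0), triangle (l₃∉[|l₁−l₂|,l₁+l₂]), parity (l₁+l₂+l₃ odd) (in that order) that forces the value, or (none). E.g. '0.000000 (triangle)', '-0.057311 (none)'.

Checks pass: Σm=0; 10 even; l₃=4∈[2,6].
(2·4+1)(2·2+1)(2·4+1) = 405
Δ: 2! 6! 2! / 11! → 1/13860
sum: t=0:+1/192 t=1:−1/36 t=2:+1/192 = -5/288
3j²(4 2 4; 0 0 0) = Δ·Π!·Σ² = 20/693  (sign -1)
sum: t=2:+1/2880 = 1/2880
3j²(4 2 4; -4 0 4) = Δ·Π!·Σ² = 28/495  (sign +1)
combine: 4πI² = 405·20/693·28/495 = 80/121
take √, sign -1: I = -0.22937568
No selection rule forces the value: the integral is nonzero (none).

-0.229376 (none)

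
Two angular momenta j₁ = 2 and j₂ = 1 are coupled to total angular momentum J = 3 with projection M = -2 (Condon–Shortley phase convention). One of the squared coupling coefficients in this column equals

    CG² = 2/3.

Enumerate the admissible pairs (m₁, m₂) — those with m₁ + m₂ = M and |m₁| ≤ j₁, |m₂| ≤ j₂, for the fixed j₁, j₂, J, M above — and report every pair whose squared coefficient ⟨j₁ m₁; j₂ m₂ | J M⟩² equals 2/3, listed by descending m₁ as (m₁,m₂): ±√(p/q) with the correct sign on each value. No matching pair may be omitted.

Admissible pairs with m₁+m₂ = M = -2: (-2,0), (-1,-1)
  (m₁,m₂)=(-1,-1): CG² = 2/3, CG = +√(2/3)   ← matches the target
  (m₁,m₂)=(-2,0): CG² = 1/3, CG = +√(1/3)
Pairs with CG² = 2/3: (-1,-1): +√(2/3)

(-1,-1): +√(2/3)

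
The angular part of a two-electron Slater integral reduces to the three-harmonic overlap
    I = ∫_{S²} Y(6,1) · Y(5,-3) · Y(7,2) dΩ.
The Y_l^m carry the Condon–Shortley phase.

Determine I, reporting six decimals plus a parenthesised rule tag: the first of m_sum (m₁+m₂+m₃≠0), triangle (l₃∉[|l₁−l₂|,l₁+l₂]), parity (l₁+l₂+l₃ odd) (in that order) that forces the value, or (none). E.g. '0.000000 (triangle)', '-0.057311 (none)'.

Checks pass: Σm=0; 18 even; l₃=7∈[1,11].
(2·6+1)(2·5+1)(2·7+1) = 2145
Δ: 4! 8! 6! / 19! → 1/174594420
sum: t=0:+1/4147200 t=1:−1/207360 t=2:+1/82944 t=3:−1/207360 t=4:+1/4147200 = 1/345600
3j²(6 5 7; 0 0 0) = Δ·Π!·Σ² = 420/46189  (sign -1)
sum: t=0:+1/829440 t=1:−1/414720 t=2:+1/2073600 = -1/1382400
3j²(6 5 7; 1 -3 2) = Δ·Π!·Σ² = 294/46189  (sign +1)
combine: 4πI² = 2145·420/46189·294/46189 = 1852200/14919047
take √, sign -1: I = -0.09939590
No selection rule forces the value: the integral is nonzero (none).

-0.099396 (none)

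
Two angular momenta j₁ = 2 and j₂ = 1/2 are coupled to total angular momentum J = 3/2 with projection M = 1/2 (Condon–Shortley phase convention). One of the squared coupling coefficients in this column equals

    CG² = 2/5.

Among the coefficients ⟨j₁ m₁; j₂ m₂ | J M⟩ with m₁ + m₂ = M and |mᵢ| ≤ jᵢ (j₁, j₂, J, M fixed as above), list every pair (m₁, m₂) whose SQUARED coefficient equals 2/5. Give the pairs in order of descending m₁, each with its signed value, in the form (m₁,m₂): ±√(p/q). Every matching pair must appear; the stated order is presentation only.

Admissible pairs with m₁+m₂ = M = 1/2: (0,1/2), (1,-1/2)
  (m₁,m₂)=(1,-1/2): CG² = 3/5, CG = +√(3/5)
  (m₁,m₂)=(0,1/2): CG² = 2/5, CG = −√(2/5)   ← matches the target
Pairs with CG² = 2/5: (0,1/2): −√(2/5)

(0,1/2): −√(2/5)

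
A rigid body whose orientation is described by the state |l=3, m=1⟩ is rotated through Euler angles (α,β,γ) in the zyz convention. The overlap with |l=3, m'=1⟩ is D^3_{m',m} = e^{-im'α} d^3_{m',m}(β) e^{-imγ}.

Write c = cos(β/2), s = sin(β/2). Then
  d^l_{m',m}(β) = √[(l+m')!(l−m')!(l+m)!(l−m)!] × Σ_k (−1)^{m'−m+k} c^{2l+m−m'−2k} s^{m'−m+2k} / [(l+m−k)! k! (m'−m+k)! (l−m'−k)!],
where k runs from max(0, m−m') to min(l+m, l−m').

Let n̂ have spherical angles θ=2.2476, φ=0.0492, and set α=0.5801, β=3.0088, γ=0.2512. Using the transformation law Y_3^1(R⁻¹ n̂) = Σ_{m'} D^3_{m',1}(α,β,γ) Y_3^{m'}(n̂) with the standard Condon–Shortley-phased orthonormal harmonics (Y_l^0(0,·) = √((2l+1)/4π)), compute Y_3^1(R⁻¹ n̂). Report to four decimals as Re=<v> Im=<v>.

Need the full column D^3_{m',1} for m'=−3..3 at α=0.5801, β=3.0088, γ=0.2512.
cos(β/2)=0.066348, sin(β/2)=0.997797
d^3_{-3,1}: single k=4 term ⇒ +0.016899;  D = +0.001379+0.016843i
d^3_{-2,1}: k∈[3..4] ⇒ +0.001835 -0.207508 = -0.205673;  D = -0.126393-0.162253i
d^3_{-1,1}: k∈[2..4] ⇒ +0.000116 -0.034907 +0.986852 = +0.952061;  D = +0.901029+0.307518i
d^3_{0,1}: k∈[1..3] ⇒ +0.000004 -0.003015 +0.227314 = +0.224303;  D = +0.217263-0.055754i
d^3_{1,1}: k∈[0..2] ⇒ +0.000000 -0.000154 +0.026180 = +0.026026;  D = +0.017539-0.019228i
d^3_{2,1}: k∈[0..1] ⇒ -0.000004 +0.001835 = +0.001831;  D = +0.000291-0.001808i
d^3_{3,1}: single k=0 term ⇒ +0.000075;  D = -0.000031-0.000068i
Y_3^{m'}(θ=2.2476,φ=0.0492) and Σ D·Y over m':
  (+0.0014+0.0168i)·(+0.1955-0.0291i)  (-0.1264-0.1623i)·(-0.3871+0.0382i)  (+0.9010+0.3075i)·(+0.2419-0.0119i)  (+0.2173-0.0558i)·(+0.2428+0.0000i)  (+0.0175-0.0192i)·(-0.2419-0.0119i)  (+0.0003-0.0018i)·(-0.3871-0.0382i)  (-0.0000-0.0001i)·(-0.1955-0.0291i)
Y_3^1(R⁻¹ n̂) = +0.325604+0.116500i

Re=0.3256 Im=0.1165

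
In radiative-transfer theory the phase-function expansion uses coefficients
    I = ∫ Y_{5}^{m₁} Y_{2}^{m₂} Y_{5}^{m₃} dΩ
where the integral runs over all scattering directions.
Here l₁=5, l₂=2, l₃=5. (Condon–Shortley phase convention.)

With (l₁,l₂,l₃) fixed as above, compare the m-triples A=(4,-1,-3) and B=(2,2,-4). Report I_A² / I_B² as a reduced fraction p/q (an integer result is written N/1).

49/24

l's match ⇒ only the (l;m) 3-j factors differ between A and B.
A: triangle coeff Δ(5,2,5) = 1/38610; Σ_t [0,1]: t=0:+1/10080 t=1:−1/80640 = 1/11520; (3j)²=49/1430 [(5 2 5; 4 -1 -3)], sign=+1
B: triangle coeff Δ(5,2,5) = 1/38610; Σ_t [2,2]: t=2:+1/20160 = 1/20160; (3j)²=12/715 [(5 2 5; 2 2 -4)], sign=-1
I_A²/I_B² = (49/1430)/(12/715) = 49/24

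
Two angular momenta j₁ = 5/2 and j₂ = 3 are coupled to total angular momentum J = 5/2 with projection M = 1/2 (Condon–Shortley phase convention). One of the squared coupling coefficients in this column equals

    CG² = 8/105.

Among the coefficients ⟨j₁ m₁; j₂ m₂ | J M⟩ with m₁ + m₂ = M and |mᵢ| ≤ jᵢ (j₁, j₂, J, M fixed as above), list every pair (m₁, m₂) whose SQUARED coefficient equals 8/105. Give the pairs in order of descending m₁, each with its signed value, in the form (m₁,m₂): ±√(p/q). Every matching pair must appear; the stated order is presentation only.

(1/2,0): −√(8/105)

Admissible pairs with m₁+m₂ = M = 1/2: (-5/2,3), (-3/2,2), (-1/2,1), (1/2,0), (3/2,-1), (5/2,-2)
  (m₁,m₂)=(5/2,-2): CG² = 5/14, CG = +√(5/14)
  (m₁,m₂)=(3/2,-1): CG² = 1/35, CG = −√(1/35)
  (m₁,m₂)=(1/2,0): CG² = 8/105, CG = −√(8/105)   ← matches the target
  (m₁,m₂)=(-1/2,1): CG² = 8/35, CG = +√(8/35)
  (m₁,m₂)=(-3/2,2): CG² = 1/14, CG = −√(1/14)
  (m₁,m₂)=(-5/2,3): CG² = 5/21, CG = −√(5/21)
Pairs with CG² = 8/105: (1/2,0): −√(8/105)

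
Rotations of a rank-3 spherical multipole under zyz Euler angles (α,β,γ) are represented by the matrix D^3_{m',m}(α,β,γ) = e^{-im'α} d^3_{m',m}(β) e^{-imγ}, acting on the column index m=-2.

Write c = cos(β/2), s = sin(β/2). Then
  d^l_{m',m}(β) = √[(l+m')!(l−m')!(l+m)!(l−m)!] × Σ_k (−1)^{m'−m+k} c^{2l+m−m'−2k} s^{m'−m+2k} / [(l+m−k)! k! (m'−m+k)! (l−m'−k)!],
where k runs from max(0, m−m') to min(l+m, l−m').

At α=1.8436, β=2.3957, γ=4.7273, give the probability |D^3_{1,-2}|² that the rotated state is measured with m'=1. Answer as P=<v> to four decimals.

P=0.3135

Split into d^3_{1,-2}(β=2.3957) × two z-phases.
With c≡cos(β/2)=0.364361 and s≡sin(β/2)=0.931258, N=[24·2·1·120]^{1/2}=75.894664
The bounds max(0,m−m')=0 and min(l+m,l−m')=1 give 2 terms
  k=0: (−1)^3·75.8947/(12)·0.3644^3·0.9313^3 = -0.247078
  k=1: (−1)^4·75.8947/(24)·0.3644^1·0.9313^5 = +0.807015
d^3_{1,-2}(2.3957) = -0.247078 +0.807015 = +0.559936
|D^3_{1,-2}|² = |d^3_{1,-2}(β)|² = (+0.559936)² = 0.313529 (the z-rotation phases have unit modulus)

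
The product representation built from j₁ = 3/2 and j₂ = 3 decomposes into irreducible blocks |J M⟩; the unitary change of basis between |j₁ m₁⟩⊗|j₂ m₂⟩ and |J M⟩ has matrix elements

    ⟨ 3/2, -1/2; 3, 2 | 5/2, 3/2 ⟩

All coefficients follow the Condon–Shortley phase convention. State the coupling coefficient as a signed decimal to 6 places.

j₁+j₂−J=2  J+j₁−j₂=1  J−j₁+j₂=4  j₁+j₂+J+1=8
(j₁±m₁, j₂±m₂, J±M) = (1,2,5,1,4,1)
P² = 288/7
sum k=1..2:
  [1] −1/24 = -1/24
  [2] +1/12 = 1/12
S = 1/24
C² = P²·S² = 1/14 ; C = +0.267261

+0.267261  (= +√(1/14))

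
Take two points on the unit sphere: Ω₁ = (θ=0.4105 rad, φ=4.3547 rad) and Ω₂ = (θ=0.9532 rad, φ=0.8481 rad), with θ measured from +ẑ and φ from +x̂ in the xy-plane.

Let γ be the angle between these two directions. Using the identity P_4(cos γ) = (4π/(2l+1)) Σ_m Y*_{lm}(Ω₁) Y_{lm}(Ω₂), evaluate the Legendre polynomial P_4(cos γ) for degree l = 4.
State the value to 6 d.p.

0.193304

Summing Y*_{l m}(θ₁,φ₁)·Y_{l m}(θ₂,φ₂) over m ∈ [−4, 4]; prefactor 4π/(2·4+1) = 1.396263:
  m=-4: Y*=0.00157 - 0.01111j  Y=-0.18939 + 0.04852j  product 0.00024 + 0.00218j
  m=-3: Y*=0.06409 + 0.03482j  Y=-0.32476 - 0.22089j  product -0.01312 - 0.02547j
  m=-2: Y*=-0.19645 + 0.17070j  Y=-0.03747 - 0.29722j  product 0.05810 + 0.05199j
  m=-1: Y*=-0.17487 - 0.46785j  Y=-0.09642 + 0.10934j  product 0.06801 + 0.02599j
  m=+0: Y*=0.26631 + 0.00000j  Y=-0.33050 + 0.00000j  product -0.08802 + 0.00000j
  m=+1: Y*=0.17487 - 0.46785j  Y=0.09642 + 0.10934j  product 0.06801 - 0.02599j
  m=+2: Y*=-0.19645 - 0.17070j  Y=-0.03747 + 0.29722j  product 0.05810 - 0.05199j
  m=+3: Y*=-0.06409 + 0.03482j  Y=0.32476 - 0.22089j  product -0.01312 + 0.02547j
  m=+4: Y*=0.00157 + 0.01111j  Y=-0.18939 - 0.04852j  product 0.00024 - 0.00218j
Total Σ_m = 0.13844 - 0.00000j. Multiply by 1.396263: 0.19330 - 0.00000j. P_4(cos γ) = 0.193304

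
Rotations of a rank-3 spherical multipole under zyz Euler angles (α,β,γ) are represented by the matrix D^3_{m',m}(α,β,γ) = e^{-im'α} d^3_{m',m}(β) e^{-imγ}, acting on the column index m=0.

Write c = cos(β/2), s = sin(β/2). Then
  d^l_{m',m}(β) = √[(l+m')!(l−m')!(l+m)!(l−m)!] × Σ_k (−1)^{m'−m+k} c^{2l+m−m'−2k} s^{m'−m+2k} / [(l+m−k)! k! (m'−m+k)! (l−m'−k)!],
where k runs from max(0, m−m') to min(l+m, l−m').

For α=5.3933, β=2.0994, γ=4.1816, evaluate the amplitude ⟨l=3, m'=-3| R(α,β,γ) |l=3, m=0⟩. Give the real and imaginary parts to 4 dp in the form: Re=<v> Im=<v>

Split into d^3_{-3,0}(β=2.0994) × two z-phases.
Half-angle: c=0.497831, s=0.867274. N=√(1·720·6·6)=160.996894
k∈{3} keeps every argument non-negative
  k=3: (−1)^0·160.9969/(36)·0.4978^3·0.8673^3 = +0.359940
d^3_{-3,0}(2.0994) = +0.359940
D = (-0.890689-0.454612i)·(+0.359940)·(+1.000000+0.000000i) = -0.320595-0.163633i

Re=-0.3206 Im=-0.1636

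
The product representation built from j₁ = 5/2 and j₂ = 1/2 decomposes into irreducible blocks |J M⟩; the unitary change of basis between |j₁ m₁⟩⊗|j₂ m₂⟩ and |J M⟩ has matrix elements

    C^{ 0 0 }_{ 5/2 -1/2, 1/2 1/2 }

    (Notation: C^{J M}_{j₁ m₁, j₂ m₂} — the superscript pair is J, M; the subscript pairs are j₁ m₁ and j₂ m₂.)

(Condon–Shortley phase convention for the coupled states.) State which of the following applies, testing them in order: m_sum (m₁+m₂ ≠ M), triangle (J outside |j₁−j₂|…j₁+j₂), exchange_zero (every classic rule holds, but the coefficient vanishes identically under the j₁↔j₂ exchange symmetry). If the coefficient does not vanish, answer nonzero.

triangle

m-sum: m₁+m₂ = -1/2+1/2 = 0, M = 0  ✓
triangle: need |j₁−j₂| ≤ J ≤ j₁+j₂, i.e. J ∈ [2, 3]; J = 0 is outside ✗ ⇒ coefficient is 0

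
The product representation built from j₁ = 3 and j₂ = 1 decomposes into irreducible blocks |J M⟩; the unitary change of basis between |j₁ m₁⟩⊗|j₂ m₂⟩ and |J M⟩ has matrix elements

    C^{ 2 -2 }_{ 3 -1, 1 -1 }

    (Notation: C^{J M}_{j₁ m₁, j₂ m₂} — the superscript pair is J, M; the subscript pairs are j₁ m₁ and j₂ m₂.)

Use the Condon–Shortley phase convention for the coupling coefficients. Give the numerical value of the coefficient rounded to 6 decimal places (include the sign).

j₁+j₂−J=2  J+j₁−j₂=4  J−j₁+j₂=0  j₁+j₂+J+1=7
(j₁±m₁, j₂±m₂, J±M) = (2,4,0,2,0,4)
P² = 768/7
sum k=0..0:
  [0] +1/48 = 1/48
S = 1/48
C² = P²·S² = 1/21 ; C = +0.218218

+√(1/21) = +0.218218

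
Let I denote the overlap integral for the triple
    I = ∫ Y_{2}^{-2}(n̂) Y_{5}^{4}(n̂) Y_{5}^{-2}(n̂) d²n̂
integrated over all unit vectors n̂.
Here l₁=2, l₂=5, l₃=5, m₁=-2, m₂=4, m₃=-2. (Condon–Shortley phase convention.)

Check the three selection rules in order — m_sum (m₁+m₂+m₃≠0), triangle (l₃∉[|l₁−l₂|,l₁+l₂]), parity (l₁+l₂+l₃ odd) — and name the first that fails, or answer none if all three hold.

Σmᵢ = 0  ✓
l₃∈[|l₁−l₂|,l₁+l₂]=[3,7], have l₃=5  ✓
Σlᵢ = 12 ⇒ even  ✓

none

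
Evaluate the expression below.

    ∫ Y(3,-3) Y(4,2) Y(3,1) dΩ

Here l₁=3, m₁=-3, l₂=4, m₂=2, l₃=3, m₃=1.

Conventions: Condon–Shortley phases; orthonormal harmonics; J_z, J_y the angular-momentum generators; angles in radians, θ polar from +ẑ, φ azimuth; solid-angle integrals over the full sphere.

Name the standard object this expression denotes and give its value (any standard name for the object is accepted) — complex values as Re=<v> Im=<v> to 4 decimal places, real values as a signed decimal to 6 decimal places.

This is a Gaunt coefficient — the integral of a triple product of spherical harmonics over the sphere.
m-sum 0 ✓  L=10 even ✓  1≤3≤7 ✓
Π(2lᵢ+1) = 7×9×7 = 441
triangle coeff Δ(3,4,3) = 1/34650
Σ_t [1,3]: t=1:−1/72 t=2:+1/16 t=3:−1/72 = 5/144
(3j)²=2/77 [(3 4 3; 0 0 0)], sign=-1
Σ_t [4,4]: t=4:+1/192 = 1/192
(3j)²=3/77 [(3 4 3; -3 2 1)], sign=+1
⇒ 4πI² = 54/121
I = (-1)√(54/121/(4π)) = -0.18845135

Gaunt coefficient, -0.188451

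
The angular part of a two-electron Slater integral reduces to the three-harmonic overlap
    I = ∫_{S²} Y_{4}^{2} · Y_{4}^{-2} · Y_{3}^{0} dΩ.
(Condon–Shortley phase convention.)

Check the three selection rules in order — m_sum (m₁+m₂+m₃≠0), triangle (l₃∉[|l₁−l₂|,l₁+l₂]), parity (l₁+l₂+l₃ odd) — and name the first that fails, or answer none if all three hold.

parity

Σmᵢ = 0  ✓
l₃∈[|l₁−l₂|,l₁+l₂]=[0,8], have l₃=3  ✓
Σlᵢ = 11 ⇒ odd  ✗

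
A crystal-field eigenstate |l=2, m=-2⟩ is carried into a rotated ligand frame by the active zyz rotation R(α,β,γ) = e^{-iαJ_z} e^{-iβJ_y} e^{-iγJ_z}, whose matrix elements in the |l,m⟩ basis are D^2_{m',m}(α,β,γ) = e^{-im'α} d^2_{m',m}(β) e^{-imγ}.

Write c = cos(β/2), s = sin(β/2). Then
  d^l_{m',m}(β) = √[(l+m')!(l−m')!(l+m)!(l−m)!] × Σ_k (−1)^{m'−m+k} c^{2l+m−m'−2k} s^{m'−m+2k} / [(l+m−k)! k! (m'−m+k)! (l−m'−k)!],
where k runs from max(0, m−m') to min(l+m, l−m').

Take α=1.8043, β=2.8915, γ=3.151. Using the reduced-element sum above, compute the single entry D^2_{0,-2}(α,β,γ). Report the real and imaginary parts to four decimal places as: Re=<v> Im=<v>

D^2_{0,-2}(1.8043,2.8915,3.1510) = e^{-i·0·1.8043}·d^2_{0,-2}(2.8915)·e^{-i·-2·3.1510}. Compute d first:
Half-angle: c=0.124721, s=0.992192. N=√(2·2·1·24)=9.797959
k∈{0} keeps every argument non-negative
  k=0: (−1)^2·9.7980/(4)·0.1247^2·0.9922^2 = +0.037510
d^2_{0,-2}(2.8915) = +0.037510
D = (+1.000000+0.000000i)·(+0.037510)·(+0.999823+0.018814i) = +0.037503+0.000706i

Re=0.0375 Im=0.0007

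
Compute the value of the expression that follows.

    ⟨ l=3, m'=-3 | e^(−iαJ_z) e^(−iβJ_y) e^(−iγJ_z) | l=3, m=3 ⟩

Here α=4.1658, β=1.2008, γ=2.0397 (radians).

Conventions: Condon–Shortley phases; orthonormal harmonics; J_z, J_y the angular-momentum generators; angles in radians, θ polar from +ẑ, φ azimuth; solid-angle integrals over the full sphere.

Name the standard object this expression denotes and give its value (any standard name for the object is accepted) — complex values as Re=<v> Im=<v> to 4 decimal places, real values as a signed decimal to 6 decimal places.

This is a Wigner D-matrix element — the rotation-matrix element ⟨l m'| R(α,β,γ) |l m⟩ in the angular-momentum basis.
First d^3_{-3,3}(β=1.2008), then the phase factors e^{-i(-3)α} and e^{-i(3)γ}:
Half-angle: c=0.825110, s=0.564973. N=√(1·720·720·1)=720.000000
Admissible k: 6..6 (factorial args all ≥0)
  k=6: (−1)^0·720.0000/(720)·0.8251^0·0.5650^6 = +0.032521
d^3_{-3,3}(1.2008) = +0.032521
Phases: e^{-i·(-3)·4.1658}=+0.997622-0.068916i, e^{-i·(3)·2.0397}=+0.986568+0.163350i ⇒ D=+0.032374+0.003089i

Wigner D-matrix element, Re=0.0324 Im=0.0031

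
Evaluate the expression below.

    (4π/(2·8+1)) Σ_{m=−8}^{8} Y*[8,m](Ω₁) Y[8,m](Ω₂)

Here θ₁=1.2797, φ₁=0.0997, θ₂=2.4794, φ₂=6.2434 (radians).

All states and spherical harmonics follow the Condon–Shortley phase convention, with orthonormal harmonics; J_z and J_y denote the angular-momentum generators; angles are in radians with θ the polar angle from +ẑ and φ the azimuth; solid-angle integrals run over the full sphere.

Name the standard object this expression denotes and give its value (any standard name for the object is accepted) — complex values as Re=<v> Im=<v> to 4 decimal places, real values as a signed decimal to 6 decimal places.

This sum is the spherical-harmonic addition theorem: it equals the Legendre polynomial P_l(cos γ) of the angle γ between the two directions.
Expand P_8 via completeness: Σ_{m} conj(Y_{8,m}) at Ω₁ times Y_{8,m} at Ω₂ —
  m=-8: (0.255246, 0.261552) × (0.009998, 0.003294) = (0.001690, 0.003456)  (running Σ = (0.001690, 0.003456))
  m=-7: (0.335574, 0.281448) × (-0.051930, -0.014848) = (-0.013247, -0.019598)  (running Σ = (-0.011557, -0.016142))
  m=-6: (0.056615, 0.038583) × (0.164587, 0.040053) = (0.007773, 0.008618)  (running Σ = (-0.003784, -0.007525))
  m=-5: (-0.291727, -0.158803) × (-0.349628, -0.070482) = (0.090803, 0.076084)  (running Σ = (0.087019, 0.068559))
  m=-4: (-0.183913, -0.077497) × (0.476082, 0.076410) = (-0.081636, -0.050948)  (running Σ = (0.005383, 0.017611))
  m=-3: (0.236473, 0.072916) × (-0.304538, -0.036522) = (-0.069352, -0.030842)  (running Σ = (-0.063969, -0.013231))
  m=-2: (0.240188, 0.048538) × (-0.168640, -0.013447) = (-0.039853, -0.011415)  (running Σ = (-0.103822, -0.024646))
  m=-1: (-0.204166, -0.020423) × (0.401254, 0.015972) = (-0.081596, -0.011456)  (running Σ = (-0.185418, -0.036102))
  m=0: (-0.256106, -0.000000) × (0.045403, 0.000000) = (-0.011628, -0.000000)  (running Σ = (-0.197046, -0.036102))
  m=1: (0.204166, -0.020423) × (-0.401254, 0.015972) = (-0.081596, 0.011456)  (running Σ = (-0.278642, -0.024646))
  m=2: (0.240188, -0.048538) × (-0.168640, 0.013447) = (-0.039853, 0.011415)  (running Σ = (-0.318495, -0.013231))
  m=3: (-0.236473, 0.072916) × (0.304538, -0.036522) = (-0.069352, 0.030842)  (running Σ = (-0.387847, 0.017611))
  m=4: (-0.183913, 0.077497) × (0.476082, -0.076410) = (-0.081636, 0.050948)  (running Σ = (-0.469483, 0.068559))
  m=5: (0.291727, -0.158803) × (0.349628, -0.070482) = (0.090803, -0.076084)  (running Σ = (-0.378680, -0.007525))
  m=6: (0.056615, -0.038583) × (0.164587, -0.040053) = (0.007773, -0.008618)  (running Σ = (-0.370907, -0.016142))
  m=7: (-0.335574, 0.281448) × (0.051930, -0.014848) = (-0.013247, 0.019598)  (running Σ = (-0.384154, 0.003456))
  m=8: (0.255246, -0.261552) × (0.009998, -0.003294) = (0.001690, -0.003456)  (running Σ = (-0.382464, 0.000000))
Total Σ_m = (-0.382464, 0.000000). Multiply by 0.739198: (-0.282717, 0.000000). P_8(cos γ) = -0.282717

Legendre polynomial (addition theorem), -0.282717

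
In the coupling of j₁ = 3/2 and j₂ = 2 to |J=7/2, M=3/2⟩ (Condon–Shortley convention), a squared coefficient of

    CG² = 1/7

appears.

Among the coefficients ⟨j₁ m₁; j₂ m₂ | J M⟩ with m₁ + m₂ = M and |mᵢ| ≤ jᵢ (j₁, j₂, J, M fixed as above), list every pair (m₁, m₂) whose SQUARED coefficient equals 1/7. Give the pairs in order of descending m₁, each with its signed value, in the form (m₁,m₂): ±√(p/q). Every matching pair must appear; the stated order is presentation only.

(-1/2,2): +√(1/7)

Admissible pairs with m₁+m₂ = M = 3/2: (-1/2,2), (1/2,1), (3/2,0)
  (m₁,m₂)=(3/2,0): CG² = 2/7, CG = +√(2/7)
  (m₁,m₂)=(1/2,1): CG² = 4/7, CG = +√(4/7)
  (m₁,m₂)=(-1/2,2): CG² = 1/7, CG = +√(1/7)   ← matches the target
Pairs with CG² = 1/7: (-1/2,2): +√(1/7)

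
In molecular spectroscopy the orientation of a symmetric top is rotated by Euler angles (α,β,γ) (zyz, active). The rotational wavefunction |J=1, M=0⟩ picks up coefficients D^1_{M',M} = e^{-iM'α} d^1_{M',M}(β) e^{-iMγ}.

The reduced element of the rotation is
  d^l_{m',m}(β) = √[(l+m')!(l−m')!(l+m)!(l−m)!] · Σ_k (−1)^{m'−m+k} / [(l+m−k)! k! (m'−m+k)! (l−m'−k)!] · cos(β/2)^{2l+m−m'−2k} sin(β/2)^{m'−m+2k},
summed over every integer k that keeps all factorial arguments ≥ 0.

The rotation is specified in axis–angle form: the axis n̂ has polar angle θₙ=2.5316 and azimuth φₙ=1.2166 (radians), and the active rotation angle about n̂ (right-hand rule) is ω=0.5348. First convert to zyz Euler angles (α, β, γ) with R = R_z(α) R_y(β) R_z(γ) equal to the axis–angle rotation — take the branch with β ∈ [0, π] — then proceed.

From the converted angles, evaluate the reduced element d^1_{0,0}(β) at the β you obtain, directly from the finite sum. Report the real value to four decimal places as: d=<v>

d=0.9542

Axis–angle → zyz. n̂ = (sinθₙcosφₙ, sinθₙsinφₙ, cosθₙ) = (+0.198689, +0.537301, -0.819652), ω = 0.5348.
R = I cosω + sinω [n̂]ₓ + (1−cosω) n̂n̂ᵀ gives
  R = [+0.865883, +0.432658, +0.251106; -0.402845, +0.900681, -0.162759; -0.296585, +0.039773, +0.954178]
β = atan2(√(R₁₃²+R₂₃²), R₃₃) = 0.303896; α = atan2(R₂₃, R₁₃) mod 2π = 5.708100; γ = atan2(R₃₂, −R₃₁) mod 2π = 0.133308
d^1_{0,0}(β=0.3039) via the finite sum:
With c≡cos(β/2)=0.988478 and s≡sin(β/2)=0.151364, N=[1·1·1·1]^{1/2}=1.000000
The bounds max(0,m−m')=0 and min(l+m,l−m')=1 give 2 terms
  k=0: (−1)^0·1.0000/(1)·0.9885^2·0.1514^0 = +0.977089
  k=1: (−1)^1·1.0000/(1)·0.9885^0·0.1514^2 = -0.022911
d^1_{0,0}(0.3039) = +0.977089 -0.022911 = +0.954178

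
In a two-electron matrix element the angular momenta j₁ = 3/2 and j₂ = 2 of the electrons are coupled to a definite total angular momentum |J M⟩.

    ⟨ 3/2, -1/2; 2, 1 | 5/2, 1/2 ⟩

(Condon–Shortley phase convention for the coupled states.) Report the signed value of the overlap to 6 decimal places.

triangle: 1!*2!*3!/7! = 12/5040
(j±m)!: 1!*2!*3!*1!*3!*2! = 144
prefactor² = (2J+1)*Δ*N² = 72/35
  k=0: +1/(0!*1!*2!*3!*0!*0!) = 1/12
  k=1: −1/(1!*0!*1!*2!*1!*1!) = -1/2
Σ = -5/12  ⇒  CG² = 72/35*(-5/12)² = 5/14
CG = −√(5/14) = -0.597614

−√(5/14) ≈ -0.597614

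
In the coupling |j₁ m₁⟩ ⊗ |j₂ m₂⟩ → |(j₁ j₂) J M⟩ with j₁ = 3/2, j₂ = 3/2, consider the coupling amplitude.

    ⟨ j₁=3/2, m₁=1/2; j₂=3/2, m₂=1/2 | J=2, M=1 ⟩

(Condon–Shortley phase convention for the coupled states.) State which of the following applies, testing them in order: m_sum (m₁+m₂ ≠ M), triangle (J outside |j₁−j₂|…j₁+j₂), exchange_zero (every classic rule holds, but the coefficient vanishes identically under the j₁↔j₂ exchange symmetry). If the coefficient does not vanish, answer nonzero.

exchange_zero

m-sum: m₁+m₂ = 1/2+1/2 = 1, M = 1  ✓
triangle: |j₁−j₂| = 0 ≤ J = 2 ≤ j₁+j₂ = 3  ✓
exchange: j₁=j₂ and m₁=m₂, and (−1)^(j₁+j₂−J) = (−1)^1 = −1 forces ⟨j₁m₁;j₂m₂|JM⟩ = −⟨j₂m₂;j₁m₁|JM⟩ = −⟨j₁m₁;j₂m₂|JM⟩ ⇒ the coefficient vanishes identically
Racah sum check: Σ_k collapses to 0 ⇒ CG = 0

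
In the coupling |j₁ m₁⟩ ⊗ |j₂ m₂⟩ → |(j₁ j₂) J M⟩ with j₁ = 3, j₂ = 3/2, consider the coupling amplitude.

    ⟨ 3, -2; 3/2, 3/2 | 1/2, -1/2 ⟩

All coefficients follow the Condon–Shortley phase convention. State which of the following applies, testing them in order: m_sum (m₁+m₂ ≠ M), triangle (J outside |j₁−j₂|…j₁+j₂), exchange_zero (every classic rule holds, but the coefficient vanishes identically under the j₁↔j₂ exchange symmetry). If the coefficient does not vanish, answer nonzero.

m-sum: m₁+m₂ = -2+3/2 = -1/2, M = -1/2  ✓
triangle: need |j₁−j₂| ≤ J ≤ j₁+j₂, i.e. J ∈ [3/2, 9/2]; J = 1/2 is outside ✗ ⇒ coefficient is 0

triangle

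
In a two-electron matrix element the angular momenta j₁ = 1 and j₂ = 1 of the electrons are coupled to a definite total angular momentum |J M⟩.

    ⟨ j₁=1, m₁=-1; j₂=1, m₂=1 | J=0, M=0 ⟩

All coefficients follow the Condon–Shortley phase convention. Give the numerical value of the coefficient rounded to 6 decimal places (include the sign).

+√(1/3) = +0.577350

√[1·2!0!0!/3! · 0!2!2!0!0!0!] = √(4/3)
  +(−1)^2/∏(2,0,0,0,0,0)! = 1/2  (running 1/2)
⟨..|..⟩ = √(4/3)·(1/2) = +0.577350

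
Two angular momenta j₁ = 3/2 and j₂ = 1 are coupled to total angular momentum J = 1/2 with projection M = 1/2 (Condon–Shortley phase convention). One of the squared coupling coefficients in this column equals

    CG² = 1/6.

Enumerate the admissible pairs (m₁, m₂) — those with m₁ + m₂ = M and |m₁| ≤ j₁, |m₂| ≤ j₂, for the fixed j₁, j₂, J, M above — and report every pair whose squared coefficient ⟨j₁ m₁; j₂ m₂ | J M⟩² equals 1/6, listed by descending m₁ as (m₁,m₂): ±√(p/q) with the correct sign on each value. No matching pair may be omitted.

Admissible pairs with m₁+m₂ = M = 1/2: (-1/2,1), (1/2,0), (3/2,-1)
  (m₁,m₂)=(3/2,-1): CG² = 1/2, CG = +√(1/2)
  (m₁,m₂)=(1/2,0): CG² = 1/3, CG = −√(1/3)
  (m₁,m₂)=(-1/2,1): CG² = 1/6, CG = +√(1/6)   ← matches the target
Pairs with CG² = 1/6: (-1/2,1): +√(1/6)

(-1/2,1): +√(1/6)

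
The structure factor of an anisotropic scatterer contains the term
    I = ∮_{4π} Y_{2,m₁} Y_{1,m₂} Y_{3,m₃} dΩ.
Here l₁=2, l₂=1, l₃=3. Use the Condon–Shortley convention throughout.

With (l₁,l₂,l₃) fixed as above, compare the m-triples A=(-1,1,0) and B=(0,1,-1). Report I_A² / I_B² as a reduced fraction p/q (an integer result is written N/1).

1/2

Same 2,1,3: normalisation and zero-m 3j drop out of the ratio.
A: Δ: 0! 4! 2! / 7! → 1/105; sum: t=0:+1/12 = 1/12; 3j²(2 1 3; -1 1 0) = Δ·Π!·Σ² = 1/35  (sign -1)
B: Δ: 0! 4! 2! / 7! → 1/105; sum: t=0:+1/8 = 1/8; 3j²(2 1 3; 0 1 -1) = Δ·Π!·Σ² = 2/35  (sign +1)
I_A²/I_B² = (1/35)/(2/35) = 1/2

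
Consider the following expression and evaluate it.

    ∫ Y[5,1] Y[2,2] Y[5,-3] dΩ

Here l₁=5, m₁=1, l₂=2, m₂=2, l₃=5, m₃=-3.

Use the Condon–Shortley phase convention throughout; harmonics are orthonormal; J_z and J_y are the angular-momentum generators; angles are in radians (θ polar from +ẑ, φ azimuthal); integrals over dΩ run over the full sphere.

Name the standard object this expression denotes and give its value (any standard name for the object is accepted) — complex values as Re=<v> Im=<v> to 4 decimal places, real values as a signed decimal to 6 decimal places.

Gaunt coefficient, +0.171169

This is a Gaunt coefficient — the integral of a triple product of spherical harmonics over the sphere.
m-sum 0 ✓  L=12 even ✓  3≤5≤7 ✓
Π(2lᵢ+1) = 11×5×11 = 605
triangle coeff Δ(5,2,5) = 1/38610
Σ_t [0,2]: t=0:+1/2880 t=1:−1/576 t=2:+1/2880 = -1/960
(3j)²=10/429 [(5 2 5; 0 0 0)], sign=+1
Σ_t [2,2]: t=2:+1/5760 = 1/5760
(3j)²=56/2145 [(5 2 5; 1 2 -3)], sign=+1
⇒ 4πI² = 560/1521
I = (+1)√(560/1521/(4π)) = 0.17116875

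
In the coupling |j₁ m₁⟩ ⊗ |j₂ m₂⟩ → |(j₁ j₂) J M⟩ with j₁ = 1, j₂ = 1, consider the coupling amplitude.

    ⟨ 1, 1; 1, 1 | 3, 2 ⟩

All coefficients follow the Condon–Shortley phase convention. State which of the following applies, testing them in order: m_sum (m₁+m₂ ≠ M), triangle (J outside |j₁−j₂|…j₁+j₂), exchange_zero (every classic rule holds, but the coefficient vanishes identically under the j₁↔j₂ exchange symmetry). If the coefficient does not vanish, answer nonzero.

m-sum: m₁+m₂ = 1+1 = 2, M = 2  ✓
triangle: need |j₁−j₂| ≤ J ≤ j₁+j₂, i.e. J ∈ [0, 2]; J = 3 is outside ✗ ⇒ coefficient is 0

triangle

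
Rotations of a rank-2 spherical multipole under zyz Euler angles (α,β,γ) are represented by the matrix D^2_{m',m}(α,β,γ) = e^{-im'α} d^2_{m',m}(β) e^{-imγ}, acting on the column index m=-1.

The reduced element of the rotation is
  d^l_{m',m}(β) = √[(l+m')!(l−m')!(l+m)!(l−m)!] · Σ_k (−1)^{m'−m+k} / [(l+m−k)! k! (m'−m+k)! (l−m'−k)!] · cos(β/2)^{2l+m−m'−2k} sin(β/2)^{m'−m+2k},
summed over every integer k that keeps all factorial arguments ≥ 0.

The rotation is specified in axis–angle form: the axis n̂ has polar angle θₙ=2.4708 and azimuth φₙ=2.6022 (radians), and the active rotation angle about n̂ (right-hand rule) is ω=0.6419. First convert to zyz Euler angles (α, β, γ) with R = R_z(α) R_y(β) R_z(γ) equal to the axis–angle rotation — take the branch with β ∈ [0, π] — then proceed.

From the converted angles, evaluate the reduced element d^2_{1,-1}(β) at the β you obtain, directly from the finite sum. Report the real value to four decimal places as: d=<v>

Axis–angle → zyz. n̂ = (sinθₙcosφₙ, sinθₙsinφₙ, cosθₙ) = (-0.533352, +0.319267, -0.783329), ω = 0.6419.
R = I cosω + sinω [n̂]ₓ + (1−cosω) n̂n̂ᵀ gives
  R = [+0.857579, +0.435101, +0.274308; -0.502886, +0.821248, +0.269549; -0.107994, -0.369106, +0.923092]
β = atan2(√(R₁₃²+R₂₃²), R₃₃) = 0.394753; α = atan2(R₂₃, R₁₃) mod 2π = 0.776649; γ = atan2(R₃₂, −R₃₁) mod 2π = 4.997027
d^2_{1,-1}(β=0.3948) via the finite sum:
With c≡cos(β/2)=0.980584 and s≡sin(β/2)=0.196097, N=[6·1·1·6]^{1/2}=6.000000
The bounds max(0,m−m')=0 and min(l+m,l−m')=1 give 2 terms
  k=0: (−1)^2·6.0000/(2)·0.9806^2·0.1961^2 = +0.110926
  k=1: (−1)^3·6.0000/(6)·0.9806^0·0.1961^4 = -0.001479
d^2_{1,-1}(0.3948) = +0.110926 -0.001479 = +0.109448

d=0.1094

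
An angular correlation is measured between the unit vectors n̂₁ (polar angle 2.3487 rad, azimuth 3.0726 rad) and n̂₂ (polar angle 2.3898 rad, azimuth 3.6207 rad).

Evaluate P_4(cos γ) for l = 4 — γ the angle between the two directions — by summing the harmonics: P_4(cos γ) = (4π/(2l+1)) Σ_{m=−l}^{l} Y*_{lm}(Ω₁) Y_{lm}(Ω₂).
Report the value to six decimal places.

Expand P_4 via completeness: Σ_{m} conj(Y_{4,m}) at Ω₁ times Y_{4,m} at Ω₂ —
  [-4]  conj(Y_{4,-4})(Ω₁) = (0.109662, -0.031056) ; Y_{4,-4}(Ω₂) = (-0.032616, -0.090578) ; Δ = (-0.006390, -0.008920)
  [-3]  conj(Y_{4,-3})(Ω₁) = (0.310794, -0.065262) ; Y_{4,-3}(Ω₂) = (0.038758, -0.288653) ; Δ = (-0.006792, -0.092241)
  [-2]  conj(Y_{4,-2})(Ω₁) = (0.411566, -0.057153) ; Y_{4,-2}(Ω₂) = (0.245372, -0.349150) ; Δ = (0.081032, -0.157722)
  [-1]  conj(Y_{4,-1})(Ω₁) = (0.105599, -0.007297) ; Y_{4,-1}(Ω₂) = (0.153949, -0.079973) ; Δ = (0.015673, -0.009568)
  [+0]  conj(Y_{4,0})(Ω₁) = (-0.347559, -0.000000) ; Y_{4,0}(Ω₂) = (-0.321866, 0.000000) ; Δ = (0.111868, 0.000000)
  [+1]  conj(Y_{4,1})(Ω₁) = (-0.105599, -0.007297) ; Y_{4,1}(Ω₂) = (-0.153949, -0.079973) ; Δ = (0.015673, 0.009568)
  [+2]  conj(Y_{4,2})(Ω₁) = (0.411566, 0.057153) ; Y_{4,2}(Ω₂) = (0.245372, 0.349150) ; Δ = (0.081032, 0.157722)
  [+3]  conj(Y_{4,3})(Ω₁) = (-0.310794, -0.065262) ; Y_{4,3}(Ω₂) = (-0.038758, -0.288653) ; Δ = (-0.006792, 0.092241)
  [+4]  conj(Y_{4,4})(Ω₁) = (0.109662, 0.031056) ; Y_{4,4}(Ω₂) = (-0.032616, 0.090578) ; Δ = (-0.006390, 0.008920)
Σ over m = (0.278913, 0.000000); ×(4π/9) → (0.389436, 0.000000). Real part: 0.389436

0.389436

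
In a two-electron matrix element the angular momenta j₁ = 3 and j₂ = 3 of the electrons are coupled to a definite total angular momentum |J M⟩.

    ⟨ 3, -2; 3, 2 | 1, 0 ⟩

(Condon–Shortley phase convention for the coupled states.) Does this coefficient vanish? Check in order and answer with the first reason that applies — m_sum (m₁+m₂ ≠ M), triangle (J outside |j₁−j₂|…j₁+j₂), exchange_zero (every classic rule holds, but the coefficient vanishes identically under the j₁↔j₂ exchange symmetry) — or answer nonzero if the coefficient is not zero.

nonzero

m-sum: m₁+m₂ = -2+2 = 0, M = 0  ✓
triangle: |j₁−j₂| = 0 ≤ J = 1 ≤ j₁+j₂ = 6  ✓
exchange: j₁≠j₂ or m₁≠m₂ — the exchange symmetry imposes no constraint here
value check: CG = +√(1/7) = +0.377964 ≠ 0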